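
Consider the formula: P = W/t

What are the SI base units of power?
Units of each symbol in P = W/t:
  W (work): kg·m²/s²
  t (time): s  → in the denominator, contributes 1/s

Multiplying the contributions: [kg·m²/s²] · [1/s]
Adding exponents of each base unit: kg: 1, m: 2, s: -3
SI base units of power: kg·m²/s³

Answer: kg·m²/s³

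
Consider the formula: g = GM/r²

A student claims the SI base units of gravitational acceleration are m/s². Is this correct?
Units of each symbol in g = GM/r²:
  G (gravitational constant): m³/(kg·s²)
  M (mass): kg
  r (distance): m  → to the power 2 in the denominator, contributes 1/m²

Multiplying the contributions: [m³/(kg·s²)] · [kg] · [1/m²]
Adding exponents of each base unit: m: 1, s: -2
SI base units of gravitational acceleration: m/s²

The claimed units m/s² match the derived units, so the claim is correct.

Answer: Yes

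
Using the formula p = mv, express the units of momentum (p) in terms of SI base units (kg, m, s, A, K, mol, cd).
Units of each symbol in p = mv:
  m (mass): kg
  v (velocity): m/s

Multiplying the contributions: [kg] · [m/s]
Adding exponents of each base unit: kg: 1, m: 1, s: -1
SI base units of momentum: kg·m/s

Answer: kg·m/s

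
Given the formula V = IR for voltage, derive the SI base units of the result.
Units of each symbol in V = IR:
  I (current): A
  R (resistance, in ohms): kg·m²/(s³·A²)

Multiplying the contributions: [A] · [kg·m²/(s³·A²)]
Adding exponents of each base unit: kg: 1, m: 2, s: -3, A: -1
SI base units of voltage: kg·m²/(s³·A)

Answer: kg·m²/(s³·A)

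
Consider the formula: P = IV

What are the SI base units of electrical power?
Units of each symbol in P = IV:
  I (current): A
  V (voltage, in volts): kg·m²/(s³·A)

Multiplying the contributions: [A] · [kg·m²/(s³·A)]
Adding exponents of each base unit: kg: 1, m: 2, s: -3
SI base units of electrical power: kg·m²/s³

Answer: kg·m²/s³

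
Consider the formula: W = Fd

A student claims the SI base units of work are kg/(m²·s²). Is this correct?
Units of each symbol in W = Fd:
  F (force): kg·m/s²
  d (displacement): m

Multiplying the contributions: [kg·m/s²] · [m]
Adding exponents of each base unit: kg: 1, m: 2, s: -2
SI base units of work: kg·m²/s²

The claimed units kg/(m²·s²) (exponents kg: 1, m: -2, s: -2) do not match the derived units kg·m²/s² (exponents kg: 1, m: 2, s: -2), so the claim is incorrect.

Answer: No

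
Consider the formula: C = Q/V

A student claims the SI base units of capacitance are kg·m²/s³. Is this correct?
Units of each symbol in C = Q/V:
  Q (charge, in coulombs): s·A
  V (voltage, in volts): kg·m²/(s³·A)  → in the denominator, contributes s³·A/(kg·m²)

Multiplying the contributions: [s·A] · [s³·A/(kg·m²)]
Adding exponents of each base unit: kg: -1, m: -2, s: 4, A: 2
SI base units of capacitance: s⁴·A²/(kg·m²)

The claimed units kg·m²/s³ (exponents kg: 1, m: 2, s: -3) do not match the derived units s⁴·A²/(kg·m²) (exponents kg: -1, m: -2, s: 4, A: 2), so the claim is incorrect.

Answer: No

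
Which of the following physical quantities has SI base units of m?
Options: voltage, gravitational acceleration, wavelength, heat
Checking the SI base units of each option:
  voltage (V = IR): kg·m²/(s³·A)  ✗
  gravitational acceleration (g = GM/r²): m/s²  ✗
  wavelength (λ = v/f): m  ✓ matches
  heat (Q = mcΔT): kg·m²/s²  ✗

Only wavelength has units m.

Answer: wavelength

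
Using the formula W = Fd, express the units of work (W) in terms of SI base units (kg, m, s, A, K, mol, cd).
Units of each symbol in W = Fd:
  F (force): kg·m/s²
  d (displacement): m

Multiplying the contributions: [kg·m/s²] · [m]
Adding exponents of each base unit: kg: 1, m: 2, s: -2
SI base units of work: kg·m²/s²

Answer: kg·m²/s²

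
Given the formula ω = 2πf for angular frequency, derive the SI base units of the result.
Units of each symbol in ω = 2πf:
  f (frequency): 1/s
  The factor 2π is dimensionless.

Multiplying the contributions: [1/s]
Adding exponents of each base unit: s: -1
SI base units of angular frequency: 1/s

Answer: 1/s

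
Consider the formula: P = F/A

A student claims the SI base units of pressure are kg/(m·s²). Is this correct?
Units of each symbol in P = F/A:
  F (force): kg·m/s²
  A (area): m²  → in the denominator, contributes 1/m²

Multiplying the contributions: [kg·m/s²] · [1/m²]
Adding exponents of each base unit: kg: 1, m: -1, s: -2
SI base units of pressure: kg/(m·s²)

The claimed units kg/(m·s²) match the derived units, so the claim is correct.

Answer: Yes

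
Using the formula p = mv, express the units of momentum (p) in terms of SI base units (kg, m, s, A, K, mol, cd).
Units of each symbol in p = mv:
  m (mass): kg
  v (velocity): m/s

Multiplying the contributions: [kg] · [m/s]
Adding exponents of each base unit: kg: 1, m: 1, s: -1
SI base units of momentum: kg·m/s

Answer: kg·m/s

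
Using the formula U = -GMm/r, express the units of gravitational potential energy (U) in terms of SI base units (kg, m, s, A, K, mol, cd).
Units of each symbol in U = -GMm/r:
  G (gravitational constant): m³/(kg·s²)
  M (mass): kg
  m (mass): kg
  r (distance): m  → in the denominator, contributes 1/m
  The minus sign does not affect the units.

Multiplying the contributions: [m³/(kg·s²)] · [kg] · [kg] · [1/m]
Adding exponents of each base unit: kg: 1, m: 2, s: -2
SI base units of gravitational potential energy: kg·m²/s²

Answer: kg·m²/s²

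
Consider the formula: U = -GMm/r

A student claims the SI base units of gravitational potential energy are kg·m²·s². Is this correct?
Units of each symbol in U = -GMm/r:
  G (gravitational constant): m³/(kg·s²)
  M (mass): kg
  m (mass): kg
  r (distance): m  → in the denominator, contributes 1/m
  The minus sign does not affect the units.

Multiplying the contributions: [m³/(kg·s²)] · [kg] · [kg] · [1/m]
Adding exponents of each base unit: kg: 1, m: 2, s: -2
SI base units of gravitational potential energy: kg·m²/s²

The claimed units kg·m²·s² (exponents kg: 1, m: 2, s: 2) do not match the derived units kg·m²/s² (exponents kg: 1, m: 2, s: -2), so the claim is incorrect.

Answer: No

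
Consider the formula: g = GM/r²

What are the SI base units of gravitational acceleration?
Units of each symbol in g = GM/r²:
  G (gravitational constant): m³/(kg·s²)
  M (mass): kg
  r (distance): m  → to the power 2 in the denominator, contributes 1/m²

Multiplying the contributions: [m³/(kg·s²)] · [kg] · [1/m²]
Adding exponents of each base unit: m: 1, s: -2
SI base units of gravitational acceleration: m/s²

Answer: m/s²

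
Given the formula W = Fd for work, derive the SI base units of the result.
Units of each symbol in W = Fd:
  F (force): kg·m/s²
  d (displacement): m

Multiplying the contributions: [kg·m/s²] · [m]
Adding exponents of each base unit: kg: 1, m: 2, s: -2
SI base units of work: kg·m²/s²

Answer: kg·m²/s²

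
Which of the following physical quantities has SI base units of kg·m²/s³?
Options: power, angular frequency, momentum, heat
Checking the SI base units of each option:
  power (P = W/t): kg·m²/s³  ✓ matches
  angular frequency (ω = 2πf): 1/s  ✗
  momentum (p = mv): kg·m/s  ✗
  heat (Q = mcΔT): kg·m²/s²  ✗

Only power has units kg·m²/s³.

Answer: power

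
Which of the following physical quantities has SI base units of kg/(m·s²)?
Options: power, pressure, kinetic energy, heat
Checking the SI base units of each option:
  power (P = W/t): kg·m²/s³  ✗
  pressure (P = F/A): kg/(m·s²)  ✓ matches
  kinetic energy (E = ½mv²): kg·m²/s²  ✗
  heat (Q = mcΔT): kg·m²/s²  ✗

Only pressure has units kg/(m·s²).

Answer: pressure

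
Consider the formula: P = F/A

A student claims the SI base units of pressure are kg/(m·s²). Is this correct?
Units of each symbol in P = F/A:
  F (force): kg·m/s²
  A (area): m²  → in the denominator, contributes 1/m²

Multiplying the contributions: [kg·m/s²] · [1/m²]
Adding exponents of each base unit: kg: 1, m: -1, s: -2
SI base units of pressure: kg/(m·s²)

The claimed units kg/(m·s²) match the derived units, so the claim is correct.

Answer: Yes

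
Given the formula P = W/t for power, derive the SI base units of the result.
Units of each symbol in P = W/t:
  W (work): kg·m²/s²
  t (time): s  → in the denominator, contributes 1/s

Multiplying the contributions: [kg·m²/s²] · [1/s]
Adding exponents of each base unit: kg: 1, m: 2, s: -3
SI base units of power: kg·m²/s³

Answer: kg·m²/s³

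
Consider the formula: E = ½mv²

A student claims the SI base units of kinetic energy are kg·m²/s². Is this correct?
Units of each symbol in E = ½mv²:
  m (mass): kg
  v (speed): m/s  → to the power 2, contributes m²/s²
  The factor ½ is dimensionless.

Multiplying the contributions: [kg] · [m²/s²]
Adding exponents of each base unit: kg: 1, m: 2, s: -2
SI base units of kinetic energy: kg·m²/s²

The claimed units kg·m²/s² match the derived units, so the claim is correct.

Answer: Yes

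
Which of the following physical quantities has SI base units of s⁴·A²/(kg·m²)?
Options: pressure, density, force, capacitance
Checking the SI base units of each option:
  pressure (P = F/A): kg/(m·s²)  ✗
  density (ρ = m/V): kg/m³  ✗
  force (F = ma): kg·m/s²  ✗
  capacitance (C = Q/V): s⁴·A²/(kg·m²)  ✓ matches

Only capacitance has units s⁴·A²/(kg·m²).

Answer: capacitance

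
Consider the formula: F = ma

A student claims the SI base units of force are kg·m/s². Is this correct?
Units of each symbol in F = ma:
  m (mass): kg
  a (acceleration): m/s²

Multiplying the contributions: [kg] · [m/s²]
Adding exponents of each base unit: kg: 1, m: 1, s: -2
SI base units of force: kg·m/s²

The claimed units kg·m/s² match the derived units, so the claim is correct.

Answer: Yes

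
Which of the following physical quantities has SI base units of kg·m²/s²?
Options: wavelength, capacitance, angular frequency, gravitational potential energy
Checking the SI base units of each option:
  wavelength (λ = v/f): m  ✗
  capacitance (C = Q/V): s⁴·A²/(kg·m²)  ✗
  angular frequency (ω = 2πf): 1/s  ✗
  gravitational potential energy (U = -GMm/r): kg·m²/s²  ✓ matches

Only gravitational potential energy has units kg·m²/s².

Answer: gravitational potential energy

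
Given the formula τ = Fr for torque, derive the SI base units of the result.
Units of each symbol in τ = Fr:
  F (force): kg·m/s²
  r (lever arm): m

Multiplying the contributions: [kg·m/s²] · [m]
Adding exponents of each base unit: kg: 1, m: 2, s: -2
SI base units of torque: kg·m²/s²

Answer: kg·m²/s²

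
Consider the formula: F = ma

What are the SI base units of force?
Units of each symbol in F = ma:
  m (mass): kg
  a (acceleration): m/s²

Multiplying the contributions: [kg] · [m/s²]
Adding exponents of each base unit: kg: 1, m: 1, s: -2
SI base units of force: kg·m/s²

Answer: kg·m/s²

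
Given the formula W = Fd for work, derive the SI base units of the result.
Units of each symbol in W = Fd:
  F (force): kg·m/s²
  d (displacement): m

Multiplying the contributions: [kg·m/s²] · [m]
Adding exponents of each base unit: kg: 1, m: 2, s: -2
SI base units of work: kg·m²/s²

Answer: kg·m²/s²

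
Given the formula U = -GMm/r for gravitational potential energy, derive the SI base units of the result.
Units of each symbol in U = -GMm/r:
  G (gravitational constant): m³/(kg·s²)
  M (mass): kg
  m (mass): kg
  r (distance): m  → in the denominator, contributes 1/m
  The minus sign does not affect the units.

Multiplying the contributions: [m³/(kg·s²)] · [kg] · [kg] · [1/m]
Adding exponents of each base unit: kg: 1, m: 2, s: -2
SI base units of gravitational potential energy: kg·m²/s²

Answer: kg·m²/s²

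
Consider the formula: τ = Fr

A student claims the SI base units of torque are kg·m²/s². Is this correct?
Units of each symbol in τ = Fr:
  F (force): kg·m/s²
  r (lever arm): m

Multiplying the contributions: [kg·m/s²] · [m]
Adding exponents of each base unit: kg: 1, m: 2, s: -2
SI base units of torque: kg·m²/s²

The claimed units kg·m²/s² match the derived units, so the claim is correct.

Answer: Yes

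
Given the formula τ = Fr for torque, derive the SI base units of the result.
Units of each symbol in τ = Fr:
  F (force): kg·m/s²
  r (lever arm): m

Multiplying the contributions: [kg·m/s²] · [m]
Adding exponents of each base unit: kg: 1, m: 2, s: -2
SI base units of torque: kg·m²/s²

Answer: kg·m²/s²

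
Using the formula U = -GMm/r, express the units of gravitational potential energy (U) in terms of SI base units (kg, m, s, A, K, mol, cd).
Units of each symbol in U = -GMm/r:
  G (gravitational constant): m³/(kg·s²)
  M (mass): kg
  m (mass): kg
  r (distance): m  → in the denominator, contributes 1/m
  The minus sign does not affect the units.

Multiplying the contributions: [m³/(kg·s²)] · [kg] · [kg] · [1/m]
Adding exponents of each base unit: kg: 1, m: 2, s: -2
SI base units of gravitational potential energy: kg·m²/s²

Answer: kg·m²/s²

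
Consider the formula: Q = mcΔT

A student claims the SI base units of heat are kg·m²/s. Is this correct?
Units of each symbol in Q = mcΔT:
  m (mass): kg
  c (specific heat capacity, in J/(kg·K)): m²/(s²·K)
  ΔT (temperature change): K

Multiplying the contributions: [kg] · [m²/(s²·K)] · [K]
Adding exponents of each base unit: kg: 1, m: 2, s: -2
SI base units of heat: kg·m²/s²

The claimed units kg·m²/s (exponents kg: 1, m: 2, s: -1) do not match the derived units kg·m²/s² (exponents kg: 1, m: 2, s: -2), so the claim is incorrect.

Answer: No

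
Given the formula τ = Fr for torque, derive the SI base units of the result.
Units of each symbol in τ = Fr:
  F (force): kg·m/s²
  r (lever arm): m

Multiplying the contributions: [kg·m/s²] · [m]
Adding exponents of each base unit: kg: 1, m: 2, s: -2
SI base units of torque: kg·m²/s²

Answer: kg·m²/s²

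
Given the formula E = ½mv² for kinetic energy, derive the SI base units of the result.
Units of each symbol in E = ½mv²:
  m (mass): kg
  v (speed): m/s  → to the power 2, contributes m²/s²
  The factor ½ is dimensionless.

Multiplying the contributions: [kg] · [m²/s²]
Adding exponents of each base unit: kg: 1, m: 2, s: -2
SI base units of kinetic energy: kg·m²/s²

Answer: kg·m²/s²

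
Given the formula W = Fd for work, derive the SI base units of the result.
Units of each symbol in W = Fd:
  F (force): kg·m/s²
  d (displacement): m

Multiplying the contributions: [kg·m/s²] · [m]
Adding exponents of each base unit: kg: 1, m: 2, s: -2
SI base units of work: kg·m²/s²

Answer: kg·m²/s²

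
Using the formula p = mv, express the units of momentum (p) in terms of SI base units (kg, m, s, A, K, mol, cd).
Units of each symbol in p = mv:
  m (mass): kg
  v (velocity): m/s

Multiplying the contributions: [kg] · [m/s]
Adding exponents of each base unit: kg: 1, m: 1, s: -1
SI base units of momentum: kg·m/s

Answer: kg·m/s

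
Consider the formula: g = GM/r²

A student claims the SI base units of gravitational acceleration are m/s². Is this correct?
Units of each symbol in g = GM/r²:
  G (gravitational constant): m³/(kg·s²)
  M (mass): kg
  r (distance): m  → to the power 2 in the denominator, contributes 1/m²

Multiplying the contributions: [m³/(kg·s²)] · [kg] · [1/m²]
Adding exponents of each base unit: m: 1, s: -2
SI base units of gravitational acceleration: m/s²

The claimed units m/s² match the derived units, so the claim is correct.

Answer: Yes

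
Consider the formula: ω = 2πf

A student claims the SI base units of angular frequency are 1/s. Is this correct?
Units of each symbol in ω = 2πf:
  f (frequency): 1/s
  The factor 2π is dimensionless.

Multiplying the contributions: [1/s]
Adding exponents of each base unit: s: -1
SI base units of angular frequency: 1/s

The claimed units 1/s match the derived units, so the claim is correct.

Answer: Yes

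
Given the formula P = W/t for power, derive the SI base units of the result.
Units of each symbol in P = W/t:
  W (work): kg·m²/s²
  t (time): s  → in the denominator, contributes 1/s

Multiplying the contributions: [kg·m²/s²] · [1/s]
Adding exponents of each base unit: kg: 1, m: 2, s: -3
SI base units of power: kg·m²/s³

Answer: kg·m²/s³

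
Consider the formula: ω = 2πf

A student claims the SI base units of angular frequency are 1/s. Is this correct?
Units of each symbol in ω = 2πf:
  f (frequency): 1/s
  The factor 2π is dimensionless.

Multiplying the contributions: [1/s]
Adding exponents of each base unit: s: -1
SI base units of angular frequency: 1/s

The claimed units 1/s match the derived units, so the claim is correct.

Answer: Yes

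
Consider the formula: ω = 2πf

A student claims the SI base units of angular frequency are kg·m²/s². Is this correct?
Units of each symbol in ω = 2πf:
  f (frequency): 1/s
  The factor 2π is dimensionless.

Multiplying the contributions: [1/s]
Adding exponents of each base unit: s: -1
SI base units of angular frequency: 1/s

The claimed units kg·m²/s² (exponents kg: 1, m: 2, s: -2) do not match the derived units 1/s (exponents s: -1), so the claim is incorrect.

Answer: No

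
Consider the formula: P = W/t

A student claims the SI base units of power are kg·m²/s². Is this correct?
Units of each symbol in P = W/t:
  W (work): kg·m²/s²
  t (time): s  → in the denominator, contributes 1/s

Multiplying the contributions: [kg·m²/s²] · [1/s]
Adding exponents of each base unit: kg: 1, m: 2, s: -3
SI base units of power: kg·m²/s³

The claimed units kg·m²/s² (exponents kg: 1, m: 2, s: -2) do not match the derived units kg·m²/s³ (exponents kg: 1, m: 2, s: -3), so the claim is incorrect.

Answer: No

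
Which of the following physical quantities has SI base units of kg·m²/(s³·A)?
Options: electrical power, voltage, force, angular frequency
Checking the SI base units of each option:
  electrical power (P = IV): kg·m²/s³  ✗
  voltage (V = IR): kg·m²/(s³·A)  ✓ matches
  force (F = ma): kg·m/s²  ✗
  angular frequency (ω = 2πf): 1/s  ✗

Only voltage has units kg·m²/(s³·A).

Answer: voltage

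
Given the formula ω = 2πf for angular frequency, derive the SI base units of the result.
Units of each symbol in ω = 2πf:
  f (frequency): 1/s
  The factor 2π is dimensionless.

Multiplying the contributions: [1/s]
Adding exponents of each base unit: s: -1
SI base units of angular frequency: 1/s

Answer: 1/s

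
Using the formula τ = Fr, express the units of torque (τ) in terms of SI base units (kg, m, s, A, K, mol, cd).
Units of each symbol in τ = Fr:
  F (force): kg·m/s²
  r (lever arm): m

Multiplying the contributions: [kg·m/s²] · [m]
Adding exponents of each base unit: kg: 1, m: 2, s: -2
SI base units of torque: kg·m²/s²

Answer: kg·m²/s²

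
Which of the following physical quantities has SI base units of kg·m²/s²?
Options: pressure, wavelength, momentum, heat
Checking the SI base units of each option:
  pressure (P = F/A): kg/(m·s²)  ✗
  wavelength (λ = v/f): m  ✗
  momentum (p = mv): kg·m/s  ✗
  heat (Q = mcΔT): kg·m²/s²  ✓ matches

Only heat has units kg·m²/s².

Answer: heat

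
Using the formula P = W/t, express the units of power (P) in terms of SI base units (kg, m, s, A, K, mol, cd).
Units of each symbol in P = W/t:
  W (work): kg·m²/s²
  t (time): s  → in the denominator, contributes 1/s

Multiplying the contributions: [kg·m²/s²] · [1/s]
Adding exponents of each base unit: kg: 1, m: 2, s: -3
SI base units of power: kg·m²/s³

Answer: kg·m²/s³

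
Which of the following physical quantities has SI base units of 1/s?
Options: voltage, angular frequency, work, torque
Checking the SI base units of each option:
  voltage (V = IR): kg·m²/(s³·A)  ✗
  angular frequency (ω = 2πf): 1/s  ✓ matches
  work (W = Fd): kg·m²/s²  ✗
  torque (τ = Fr): kg·m²/s²  ✗

Only angular frequency has units 1/s.

Answer: angular frequency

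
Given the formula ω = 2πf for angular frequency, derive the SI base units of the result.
Units of each symbol in ω = 2πf:
  f (frequency): 1/s
  The factor 2π is dimensionless.

Multiplying the contributions: [1/s]
Adding exponents of each base unit: s: -1
SI base units of angular frequency: 1/s

Answer: 1/s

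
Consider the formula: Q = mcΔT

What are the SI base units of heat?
Units of each symbol in Q = mcΔT:
  m (mass): kg
  c (specific heat capacity, in J/(kg·K)): m²/(s²·K)
  ΔT (temperature change): K

Multiplying the contributions: [kg] · [m²/(s²·K)] · [K]
Adding exponents of each base unit: kg: 1, m: 2, s: -2
SI base units of heat: kg·m²/s²

Answer: kg·m²/s²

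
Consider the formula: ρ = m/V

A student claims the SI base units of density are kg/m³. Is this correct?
Units of each symbol in ρ = m/V:
  m (mass): kg
  V (volume): m³  → in the denominator, contributes 1/m³

Multiplying the contributions: [kg] · [1/m³]
Adding exponents of each base unit: kg: 1, m: -3
SI base units of density: kg/m³

The claimed units kg/m³ match the derived units, so the claim is correct.

Answer: Yes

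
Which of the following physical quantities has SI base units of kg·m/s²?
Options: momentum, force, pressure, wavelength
Checking the SI base units of each option:
  momentum (p = mv): kg·m/s  ✗
  force (F = ma): kg·m/s²  ✓ matches
  pressure (P = F/A): kg/(m·s²)  ✗
  wavelength (λ = v/f): m  ✗

Only force has units kg·m/s².

Answer: force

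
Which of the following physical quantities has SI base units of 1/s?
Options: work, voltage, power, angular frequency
Checking the SI base units of each option:
  work (W = Fd): kg·m²/s²  ✗
  voltage (V = IR): kg·m²/(s³·A)  ✗
  power (P = W/t): kg·m²/s³  ✗
  angular frequency (ω = 2πf): 1/s  ✓ matches

Only angular frequency has units 1/s.

Answer: angular frequency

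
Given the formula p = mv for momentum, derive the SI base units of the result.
Units of each symbol in p = mv:
  m (mass): kg
  v (velocity): m/s

Multiplying the contributions: [kg] · [m/s]
Adding exponents of each base unit: kg: 1, m: 1, s: -1
SI base units of momentum: kg·m/s

Answer: kg·m/s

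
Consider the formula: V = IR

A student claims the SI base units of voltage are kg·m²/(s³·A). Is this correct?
Units of each symbol in V = IR:
  I (current): A
  R (resistance, in ohms): kg·m²/(s³·A²)

Multiplying the contributions: [A] · [kg·m²/(s³·A²)]
Adding exponents of each base unit: kg: 1, m: 2, s: -3, A: -1
SI base units of voltage: kg·m²/(s³·A)

The claimed units kg·m²/(s³·A) match the derived units, so the claim is correct.

Answer: Yes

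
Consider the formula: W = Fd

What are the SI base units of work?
Units of each symbol in W = Fd:
  F (force): kg·m/s²
  d (displacement): m

Multiplying the contributions: [kg·m/s²] · [m]
Adding exponents of each base unit: kg: 1, m: 2, s: -2
SI base units of work: kg·m²/s²

Answer: kg·m²/s²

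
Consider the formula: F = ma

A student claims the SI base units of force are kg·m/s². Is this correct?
Units of each symbol in F = ma:
  m (mass): kg
  a (acceleration): m/s²

Multiplying the contributions: [kg] · [m/s²]
Adding exponents of each base unit: kg: 1, m: 1, s: -2
SI base units of force: kg·m/s²

The claimed units kg·m/s² match the derived units, so the claim is correct.

Answer: Yes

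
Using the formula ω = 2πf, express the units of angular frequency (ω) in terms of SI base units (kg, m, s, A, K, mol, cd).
Units of each symbol in ω = 2πf:
  f (frequency): 1/s
  The factor 2π is dimensionless.

Multiplying the contributions: [1/s]
Adding exponents of each base unit: s: -1
SI base units of angular frequency: 1/s

Answer: 1/s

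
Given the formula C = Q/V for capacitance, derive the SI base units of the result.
Units of each symbol in C = Q/V:
  Q (charge, in coulombs): s·A
  V (voltage, in volts): kg·m²/(s³·A)  → in the denominator, contributes s³·A/(kg·m²)

Multiplying the contributions: [s·A] · [s³·A/(kg·m²)]
Adding exponents of each base unit: kg: -1, m: -2, s: 4, A: 2
SI base units of capacitance: s⁴·A²/(kg·m²)

Answer: s⁴·A²/(kg·m²)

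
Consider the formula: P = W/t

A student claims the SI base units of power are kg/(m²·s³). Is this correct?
Units of each symbol in P = W/t:
  W (work): kg·m²/s²
  t (time): s  → in the denominator, contributes 1/s

Multiplying the contributions: [kg·m²/s²] · [1/s]
Adding exponents of each base unit: kg: 1, m: 2, s: -3
SI base units of power: kg·m²/s³

The claimed units kg/(m²·s³) (exponents kg: 1, m: -2, s: -3) do not match the derived units kg·m²/s³ (exponents kg: 1, m: 2, s: -3), so the claim is incorrect.

Answer: No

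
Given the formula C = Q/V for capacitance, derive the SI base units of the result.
Units of each symbol in C = Q/V:
  Q (charge, in coulombs): s·A
  V (voltage, in volts): kg·m²/(s³·A)  → in the denominator, contributes s³·A/(kg·m²)

Multiplying the contributions: [s·A] · [s³·A/(kg·m²)]
Adding exponents of each base unit: kg: -1, m: -2, s: 4, A: 2
SI base units of capacitance: s⁴·A²/(kg·m²)

Answer: s⁴·A²/(kg·m²)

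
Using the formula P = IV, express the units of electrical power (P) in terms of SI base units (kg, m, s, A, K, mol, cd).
Units of each symbol in P = IV:
  I (current): A
  V (voltage, in volts): kg·m²/(s³·A)

Multiplying the contributions: [A] · [kg·m²/(s³·A)]
Adding exponents of each base unit: kg: 1, m: 2, s: -3
SI base units of electrical power: kg·m²/s³

Answer: kg·m²/s³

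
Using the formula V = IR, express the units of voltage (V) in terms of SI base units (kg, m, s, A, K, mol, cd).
Units of each symbol in V = IR:
  I (current): A
  R (resistance, in ohms): kg·m²/(s³·A²)

Multiplying the contributions: [A] · [kg·m²/(s³·A²)]
Adding exponents of each base unit: kg: 1, m: 2, s: -3, A: -1
SI base units of voltage: kg·m²/(s³·A)

Answer: kg·m²/(s³·A)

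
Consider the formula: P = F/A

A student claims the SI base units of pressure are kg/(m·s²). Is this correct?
Units of each symbol in P = F/A:
  F (force): kg·m/s²
  A (area): m²  → in the denominator, contributes 1/m²

Multiplying the contributions: [kg·m/s²] · [1/m²]
Adding exponents of each base unit: kg: 1, m: -1, s: -2
SI base units of pressure: kg/(m·s²)

The claimed units kg/(m·s²) match the derived units, so the claim is correct.

Answer: Yes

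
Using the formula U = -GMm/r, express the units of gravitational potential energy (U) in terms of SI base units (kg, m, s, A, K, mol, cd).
Units of each symbol in U = -GMm/r:
  G (gravitational constant): m³/(kg·s²)
  M (mass): kg
  m (mass): kg
  r (distance): m  → in the denominator, contributes 1/m
  The minus sign does not affect the units.

Multiplying the contributions: [m³/(kg·s²)] · [kg] · [kg] · [1/m]
Adding exponents of each base unit: kg: 1, m: 2, s: -2
SI base units of gravitational potential energy: kg·m²/s²

Answer: kg·m²/s²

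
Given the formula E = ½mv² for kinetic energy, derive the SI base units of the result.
Units of each symbol in E = ½mv²:
  m (mass): kg
  v (speed): m/s  → to the power 2, contributes m²/s²
  The factor ½ is dimensionless.

Multiplying the contributions: [kg] · [m²/s²]
Adding exponents of each base unit: kg: 1, m: 2, s: -2
SI base units of kinetic energy: kg·m²/s²

Answer: kg·m²/s²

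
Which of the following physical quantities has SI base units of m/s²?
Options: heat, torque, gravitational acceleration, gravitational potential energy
Checking the SI base units of each option:
  heat (Q = mcΔT): kg·m²/s²  ✗
  torque (τ = Fr): kg·m²/s²  ✗
  gravitational acceleration (g = GM/r²): m/s²  ✓ matches
  gravitational potential energy (U = -GMm/r): kg·m²/s²  ✗

Only gravitational acceleration has units m/s².

Answer: gravitational acceleration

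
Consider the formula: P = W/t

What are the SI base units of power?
Units of each symbol in P = W/t:
  W (work): kg·m²/s²
  t (time): s  → in the denominator, contributes 1/s

Multiplying the contributions: [kg·m²/s²] · [1/s]
Adding exponents of each base unit: kg: 1, m: 2, s: -3
SI base units of power: kg·m²/s³

Answer: kg·m²/s³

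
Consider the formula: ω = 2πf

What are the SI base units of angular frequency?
Units of each symbol in ω = 2πf:
  f (frequency): 1/s
  The factor 2π is dimensionless.

Multiplying the contributions: [1/s]
Adding exponents of each base unit: s: -1
SI base units of angular frequency: 1/s

Answer: 1/s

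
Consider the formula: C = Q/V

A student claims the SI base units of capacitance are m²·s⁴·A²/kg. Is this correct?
Units of each symbol in C = Q/V:
  Q (charge, in coulombs): s·A
  V (voltage, in volts): kg·m²/(s³·A)  → in the denominator, contributes s³·A/(kg·m²)

Multiplying the contributions: [s·A] · [s³·A/(kg·m²)]
Adding exponents of each base unit: kg: -1, m: -2, s: 4, A: 2
SI base units of capacitance: s⁴·A²/(kg·m²)

The claimed units m²·s⁴·A²/kg (exponents kg: -1, m: 2, s: 4, A: 2) do not match the derived units s⁴·A²/(kg·m²) (exponents kg: -1, m: -2, s: 4, A: 2), so the claim is incorrect.

Answer: No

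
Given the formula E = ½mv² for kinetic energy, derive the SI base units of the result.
Units of each symbol in E = ½mv²:
  m (mass): kg
  v (speed): m/s  → to the power 2, contributes m²/s²
  The factor ½ is dimensionless.

Multiplying the contributions: [kg] · [m²/s²]
Adding exponents of each base unit: kg: 1, m: 2, s: -2
SI base units of kinetic energy: kg·m²/s²

Answer: kg·m²/s²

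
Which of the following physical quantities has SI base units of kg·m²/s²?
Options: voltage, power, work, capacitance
Checking the SI base units of each option:
  voltage (V = IR): kg·m²/(s³·A)  ✗
  power (P = W/t): kg·m²/s³  ✗
  work (W = Fd): kg·m²/s²  ✓ matches
  capacitance (C = Q/V): s⁴·A²/(kg·m²)  ✗

Only work has units kg·m²/s².

Answer: work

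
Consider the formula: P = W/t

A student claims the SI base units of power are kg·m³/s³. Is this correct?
Units of each symbol in P = W/t:
  W (work): kg·m²/s²
  t (time): s  → in the denominator, contributes 1/s

Multiplying the contributions: [kg·m²/s²] · [1/s]
Adding exponents of each base unit: kg: 1, m: 2, s: -3
SI base units of power: kg·m²/s³

The claimed units kg·m³/s³ (exponents kg: 1, m: 3, s: -3) do not match the derived units kg·m²/s³ (exponents kg: 1, m: 2, s: -3), so the claim is incorrect.

Answer: No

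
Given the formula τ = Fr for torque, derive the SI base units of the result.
Units of each symbol in τ = Fr:
  F (force): kg·m/s²
  r (lever arm): m

Multiplying the contributions: [kg·m/s²] · [m]
Adding exponents of each base unit: kg: 1, m: 2, s: -2
SI base units of torque: kg·m²/s²

Answer: kg·m²/s²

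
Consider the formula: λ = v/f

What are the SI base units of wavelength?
Units of each symbol in λ = v/f:
  v (wave speed): m/s
  f (frequency): 1/s  → in the denominator, contributes s

Multiplying the contributions: [m/s] · [s]
Adding exponents of each base unit: m: 1
SI base units of wavelength: m

Answer: m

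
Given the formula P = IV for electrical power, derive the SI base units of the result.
Units of each symbol in P = IV:
  I (current): A
  V (voltage, in volts): kg·m²/(s³·A)

Multiplying the contributions: [A] · [kg·m²/(s³·A)]
Adding exponents of each base unit: kg: 1, m: 2, s: -3
SI base units of electrical power: kg·m²/s³

Answer: kg·m²/s³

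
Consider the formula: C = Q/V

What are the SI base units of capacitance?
Units of each symbol in C = Q/V:
  Q (charge, in coulombs): s·A
  V (voltage, in volts): kg·m²/(s³·A)  → in the denominator, contributes s³·A/(kg·m²)

Multiplying the contributions: [s·A] · [s³·A/(kg·m²)]
Adding exponents of each base unit: kg: -1, m: -2, s: 4, A: 2
SI base units of capacitance: s⁴·A²/(kg·m²)

Answer: s⁴·A²/(kg·m²)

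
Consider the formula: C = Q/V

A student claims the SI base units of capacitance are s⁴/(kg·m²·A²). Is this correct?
Units of each symbol in C = Q/V:
  Q (charge, in coulombs): s·A
  V (voltage, in volts): kg·m²/(s³·A)  → in the denominator, contributes s³·A/(kg·m²)

Multiplying the contributions: [s·A] · [s³·A/(kg·m²)]
Adding exponents of each base unit: kg: -1, m: -2, s: 4, A: 2
SI base units of capacitance: s⁴·A²/(kg·m²)

The claimed units s⁴/(kg·m²·A²) (exponents kg: -1, m: -2, s: 4, A: -2) do not match the derived units s⁴·A²/(kg·m²) (exponents kg: -1, m: -2, s: 4, A: 2), so the claim is incorrect.

Answer: No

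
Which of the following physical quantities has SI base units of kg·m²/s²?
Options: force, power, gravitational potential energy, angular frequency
Checking the SI base units of each option:
  force (F = ma): kg·m/s²  ✗
  power (P = W/t): kg·m²/s³  ✗
  gravitational potential energy (U = -GMm/r): kg·m²/s²  ✓ matches
  angular frequency (ω = 2πf): 1/s  ✗

Only gravitational potential energy has units kg·m²/s².

Answer: gravitational potential energy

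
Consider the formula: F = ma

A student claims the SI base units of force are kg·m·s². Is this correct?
Units of each symbol in F = ma:
  m (mass): kg
  a (acceleration): m/s²

Multiplying the contributions: [kg] · [m/s²]
Adding exponents of each base unit: kg: 1, m: 1, s: -2
SI base units of force: kg·m/s²

The claimed units kg·m·s² (exponents kg: 1, m: 1, s: 2) do not match the derived units kg·m/s² (exponents kg: 1, m: 1, s: -2), so the claim is incorrect.

Answer: No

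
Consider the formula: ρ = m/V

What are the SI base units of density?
Units of each symbol in ρ = m/V:
  m (mass): kg
  V (volume): m³  → in the denominator, contributes 1/m³

Multiplying the contributions: [kg] · [1/m³]
Adding exponents of each base unit: kg: 1, m: -3
SI base units of density: kg/m³

Answer: kg/m³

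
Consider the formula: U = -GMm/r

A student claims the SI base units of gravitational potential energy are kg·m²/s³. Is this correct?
Units of each symbol in U = -GMm/r:
  G (gravitational constant): m³/(kg·s²)
  M (mass): kg
  m (mass): kg
  r (distance): m  → in the denominator, contributes 1/m
  The minus sign does not affect the units.

Multiplying the contributions: [m³/(kg·s²)] · [kg] · [kg] · [1/m]
Adding exponents of each base unit: kg: 1, m: 2, s: -2
SI base units of gravitational potential energy: kg·m²/s²

The claimed units kg·m²/s³ (exponents kg: 1, m: 2, s: -3) do not match the derived units kg·m²/s² (exponents kg: 1, m: 2, s: -2), so the claim is incorrect.

Answer: No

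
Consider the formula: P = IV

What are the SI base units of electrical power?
Units of each symbol in P = IV:
  I (current): A
  V (voltage, in volts): kg·m²/(s³·A)

Multiplying the contributions: [A] · [kg·m²/(s³·A)]
Adding exponents of each base unit: kg: 1, m: 2, s: -3
SI base units of electrical power: kg·m²/s³

Answer: kg·m²/s³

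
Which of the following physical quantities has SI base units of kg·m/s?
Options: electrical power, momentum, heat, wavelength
Checking the SI base units of each option:
  electrical power (P = IV): kg·m²/s³  ✗
  momentum (p = mv): kg·m/s  ✓ matches
  heat (Q = mcΔT): kg·m²/s²  ✗
  wavelength (λ = v/f): m  ✗

Only momentum has units kg·m/s.

Answer: momentum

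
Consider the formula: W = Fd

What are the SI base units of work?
Units of each symbol in W = Fd:
  F (force): kg·m/s²
  d (displacement): m

Multiplying the contributions: [kg·m/s²] · [m]
Adding exponents of each base unit: kg: 1, m: 2, s: -2
SI base units of work: kg·m²/s²

Answer: kg·m²/s²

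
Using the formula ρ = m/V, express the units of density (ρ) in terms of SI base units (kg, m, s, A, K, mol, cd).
Units of each symbol in ρ = m/V:
  m (mass): kg
  V (volume): m³  → in the denominator, contributes 1/m³

Multiplying the contributions: [kg] · [1/m³]
Adding exponents of each base unit: kg: 1, m: -3
SI base units of density: kg/m³

Answer: kg/m³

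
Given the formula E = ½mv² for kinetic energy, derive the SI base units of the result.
Units of each symbol in E = ½mv²:
  m (mass): kg
  v (speed): m/s  → to the power 2, contributes m²/s²
  The factor ½ is dimensionless.

Multiplying the contributions: [kg] · [m²/s²]
Adding exponents of each base unit: kg: 1, m: 2, s: -2
SI base units of kinetic energy: kg·m²/s²

Answer: kg·m²/s²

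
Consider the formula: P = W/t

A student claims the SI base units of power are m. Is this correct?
Units of each symbol in P = W/t:
  W (work): kg·m²/s²
  t (time): s  → in the denominator, contributes 1/s

Multiplying the contributions: [kg·m²/s²] · [1/s]
Adding exponents of each base unit: kg: 1, m: 2, s: -3
SI base units of power: kg·m²/s³

The claimed units m (exponents m: 1) do not match the derived units kg·m²/s³ (exponents kg: 1, m: 2, s: -3), so the claim is incorrect.

Answer: No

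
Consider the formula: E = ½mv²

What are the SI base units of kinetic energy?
Units of each symbol in E = ½mv²:
  m (mass): kg
  v (speed): m/s  → to the power 2, contributes m²/s²
  The factor ½ is dimensionless.

Multiplying the contributions: [kg] · [m²/s²]
Adding exponents of each base unit: kg: 1, m: 2, s: -2
SI base units of kinetic energy: kg·m²/s²

Answer: kg·m²/s²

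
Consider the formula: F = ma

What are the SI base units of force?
Units of each symbol in F = ma:
  m (mass): kg
  a (acceleration): m/s²

Multiplying the contributions: [kg] · [m/s²]
Adding exponents of each base unit: kg: 1, m: 1, s: -2
SI base units of force: kg·m/s²

Answer: kg·m/s²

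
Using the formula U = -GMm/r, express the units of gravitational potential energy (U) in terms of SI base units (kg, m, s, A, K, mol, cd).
Units of each symbol in U = -GMm/r:
  G (gravitational constant): m³/(kg·s²)
  M (mass): kg
  m (mass): kg
  r (distance): m  → in the denominator, contributes 1/m
  The minus sign does not affect the units.

Multiplying the contributions: [m³/(kg·s²)] · [kg] · [kg] · [1/m]
Adding exponents of each base unit: kg: 1, m: 2, s: -2
SI base units of gravitational potential energy: kg·m²/s²

Answer: kg·m²/s²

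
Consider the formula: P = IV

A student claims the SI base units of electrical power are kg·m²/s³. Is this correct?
Units of each symbol in P = IV:
  I (current): A
  V (voltage, in volts): kg·m²/(s³·A)

Multiplying the contributions: [A] · [kg·m²/(s³·A)]
Adding exponents of each base unit: kg: 1, m: 2, s: -3
SI base units of electrical power: kg·m²/s³

The claimed units kg·m²/s³ match the derived units, so the claim is correct.

Answer: Yes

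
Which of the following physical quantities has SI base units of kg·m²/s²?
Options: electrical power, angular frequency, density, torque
Checking the SI base units of each option:
  electrical power (P = IV): kg·m²/s³  ✗
  angular frequency (ω = 2πf): 1/s  ✗
  density (ρ = m/V): kg/m³  ✗
  torque (τ = Fr): kg·m²/s²  ✓ matches

Only torque has units kg·m²/s².

Answer: torque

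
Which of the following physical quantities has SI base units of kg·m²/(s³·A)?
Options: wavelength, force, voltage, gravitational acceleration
Checking the SI base units of each option:
  wavelength (λ = v/f): m  ✗
  force (F = ma): kg·m/s²  ✗
  voltage (V = IR): kg·m²/(s³·A)  ✓ matches
  gravitational acceleration (g = GM/r²): m/s²  ✗

Only voltage has units kg·m²/(s³·A).

Answer: voltage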